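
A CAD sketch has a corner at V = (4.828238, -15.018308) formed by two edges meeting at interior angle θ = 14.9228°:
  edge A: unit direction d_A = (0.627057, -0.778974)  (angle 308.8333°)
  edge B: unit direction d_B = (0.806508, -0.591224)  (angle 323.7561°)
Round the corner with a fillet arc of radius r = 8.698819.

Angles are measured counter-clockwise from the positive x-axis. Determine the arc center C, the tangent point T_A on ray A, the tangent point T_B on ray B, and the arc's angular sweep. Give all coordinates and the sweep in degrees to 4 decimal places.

bisector direction at 316.2947° = (0.722903,-0.690949)
center distance |VC| = r/sin(θ/2) = 8.698819/sin(7.4614°) = 66.987045
C = V + |VC|·bis = (53.2534,-61.3030)
T_A = V + ((C−V)·d_A)·d_A = V + 66.4198·d_A = (46.4772,-66.7576)
T_B = V + ((C−V)·d_B)·d_B = V + 66.4198·d_B = (58.3963,-54.2873)
sweep = 180° − θ = 165.0772°

center=(53.2534,-61.3030) T_A=(46.4772,-66.7576) T_B=(58.3963,-54.2873) sweep=165.0772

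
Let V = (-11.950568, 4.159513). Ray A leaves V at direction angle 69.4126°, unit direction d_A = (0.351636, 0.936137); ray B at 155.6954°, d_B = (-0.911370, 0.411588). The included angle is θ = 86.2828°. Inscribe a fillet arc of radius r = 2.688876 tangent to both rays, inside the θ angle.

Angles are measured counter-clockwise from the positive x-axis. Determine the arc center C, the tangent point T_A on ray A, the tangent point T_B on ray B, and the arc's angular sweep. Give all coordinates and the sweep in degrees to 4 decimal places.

bisector direction at 112.5540° = (-0.383554,0.923518)
center distance |VC| = r/sin(θ/2) = 2.688876/sin(43.1414°) = 3.932248
C = V + |VC|·bis = (-13.4588,7.7910)
T_A = V + ((C−V)·d_A)·d_A = V + 2.8692·d_A = (-10.9416,6.8455)
T_B = V + ((C−V)·d_B)·d_B = V + 2.8692·d_B = (-14.5655,5.3405)
sweep = 180° − θ = 93.7172°

center=(-13.4588,7.7910) T_A=(-10.9416,6.8455) T_B=(-14.5655,5.3405) sweep=93.7172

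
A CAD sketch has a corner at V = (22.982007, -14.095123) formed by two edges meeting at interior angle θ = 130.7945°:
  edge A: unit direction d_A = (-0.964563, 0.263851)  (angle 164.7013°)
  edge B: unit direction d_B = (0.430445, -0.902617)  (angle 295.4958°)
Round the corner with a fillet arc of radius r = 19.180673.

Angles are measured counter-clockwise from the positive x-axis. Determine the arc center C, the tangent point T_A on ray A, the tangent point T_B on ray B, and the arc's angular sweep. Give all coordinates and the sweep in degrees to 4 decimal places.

bisector direction at 230.0986° = (-0.641469,-0.767149)
center distance |VC| = r/sin(θ/2) = 19.180673/sin(65.3972°) = 21.095835
C = V + |VC|·bis = (9.4497,-30.2788)
T_A = V + ((C−V)·d_A)·d_A = V + 8.7827·d_A = (14.5105,-11.7778)
T_B = V + ((C−V)·d_B)·d_B = V + 8.7827·d_B = (26.7625,-22.0225)
sweep = 180° − θ = 49.2055°

center=(9.4497,-30.2788) T_A=(14.5105,-11.7778) T_B=(26.7625,-22.0225) sweep=49.2055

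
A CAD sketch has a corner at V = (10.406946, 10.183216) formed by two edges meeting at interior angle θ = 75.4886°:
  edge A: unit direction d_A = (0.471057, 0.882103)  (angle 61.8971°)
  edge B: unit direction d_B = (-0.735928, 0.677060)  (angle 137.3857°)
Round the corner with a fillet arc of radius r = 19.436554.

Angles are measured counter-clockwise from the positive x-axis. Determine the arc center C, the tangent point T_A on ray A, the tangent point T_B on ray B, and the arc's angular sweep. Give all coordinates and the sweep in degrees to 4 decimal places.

center=(5.0891,41.4866) T_A=(22.2341,32.3309) T_B=(-8.0706,27.1827) sweep=104.5114

bisector direction at 99.6414° = (-0.167481,0.985875)
center distance |VC| = r/sin(θ/2) = 19.436554/sin(37.7443°) = 31.751883
C = V + |VC|·bis = (5.0891,41.4866)
T_A = V + ((C−V)·d_A)·d_A = V + 25.1078·d_A = (22.2341,32.3309)
T_B = V + ((C−V)·d_B)·d_B = V + 25.1078·d_B = (-8.0706,27.1827)
sweep = 180° − θ = 104.5114°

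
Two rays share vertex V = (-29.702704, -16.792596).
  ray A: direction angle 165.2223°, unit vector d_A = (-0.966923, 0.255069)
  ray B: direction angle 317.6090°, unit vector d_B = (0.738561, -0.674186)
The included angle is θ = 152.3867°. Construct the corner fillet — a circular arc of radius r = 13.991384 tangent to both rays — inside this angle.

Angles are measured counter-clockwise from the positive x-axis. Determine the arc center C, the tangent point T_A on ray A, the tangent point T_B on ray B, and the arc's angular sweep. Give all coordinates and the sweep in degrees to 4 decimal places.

center=(-36.5961,-29.4442) T_A=(-33.0273,-15.9156) T_B=(-27.1633,-19.1107) sweep=27.6133

bisector direction at 241.4156° = (-0.478452,-0.878114)
center distance |VC| = r/sin(θ/2) = 13.991384/sin(76.1933°) = 14.407671
C = V + |VC|·bis = (-36.5961,-29.4442)
T_A = V + ((C−V)·d_A)·d_A = V + 3.4383·d_A = (-33.0273,-15.9156)
T_B = V + ((C−V)·d_B)·d_B = V + 3.4383·d_B = (-27.1633,-19.1107)
sweep = 180° − θ = 27.6133°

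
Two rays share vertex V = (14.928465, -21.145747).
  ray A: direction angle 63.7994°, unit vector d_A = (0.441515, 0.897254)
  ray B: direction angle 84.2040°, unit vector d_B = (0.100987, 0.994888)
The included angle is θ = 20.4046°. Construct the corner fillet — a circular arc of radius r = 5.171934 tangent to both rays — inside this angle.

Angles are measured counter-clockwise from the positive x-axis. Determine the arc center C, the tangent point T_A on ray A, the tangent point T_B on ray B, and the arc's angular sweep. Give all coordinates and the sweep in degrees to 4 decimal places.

bisector direction at 74.0017° = (0.275609,0.961270)
center distance |VC| = r/sin(θ/2) = 5.171934/sin(10.2023°) = 29.199469
C = V + |VC|·bis = (22.9761,6.9228)
T_A = V + ((C−V)·d_A)·d_A = V + 28.7378·d_A = (27.6166,4.6393)
T_B = V + ((C−V)·d_B)·d_B = V + 28.7378·d_B = (17.8306,7.4451)
sweep = 180° − θ = 159.5954°

center=(22.9761,6.9228) T_A=(27.6166,4.6393) T_B=(17.8306,7.4451) sweep=159.5954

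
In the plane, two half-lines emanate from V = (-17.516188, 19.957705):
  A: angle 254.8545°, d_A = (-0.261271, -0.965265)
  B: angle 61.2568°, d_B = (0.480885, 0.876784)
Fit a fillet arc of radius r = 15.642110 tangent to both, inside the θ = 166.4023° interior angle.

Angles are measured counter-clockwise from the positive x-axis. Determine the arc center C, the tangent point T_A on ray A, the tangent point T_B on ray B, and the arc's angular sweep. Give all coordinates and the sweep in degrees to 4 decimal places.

bisector direction at 338.0557° = (0.927547,-0.373706)
center distance |VC| = r/sin(θ/2) = 15.642110/sin(83.2011°) = 15.752886
C = V + |VC|·bis = (-2.9046,14.0708)
T_A = V + ((C−V)·d_A)·d_A = V + 1.8649·d_A = (-18.0034,18.1576)
T_B = V + ((C−V)·d_B)·d_B = V + 1.8649·d_B = (-16.6194,21.5928)
sweep = 180° − θ = 13.5977°

center=(-2.9046,14.0708) T_A=(-18.0034,18.1576) T_B=(-16.6194,21.5928) sweep=13.5977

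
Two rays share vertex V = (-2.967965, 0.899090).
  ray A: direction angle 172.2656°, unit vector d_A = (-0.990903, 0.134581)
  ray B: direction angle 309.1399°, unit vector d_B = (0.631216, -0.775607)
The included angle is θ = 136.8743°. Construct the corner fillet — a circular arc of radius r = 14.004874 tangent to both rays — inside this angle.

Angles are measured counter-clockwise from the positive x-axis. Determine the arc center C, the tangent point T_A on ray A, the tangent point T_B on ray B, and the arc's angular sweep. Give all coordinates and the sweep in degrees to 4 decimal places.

center=(-10.3368,-12.2335) T_A=(-8.4520,1.6439) T_B=(0.5255,-3.3934) sweep=43.1257

bisector direction at 240.7028° = (-0.489341,-0.872093)
center distance |VC| = r/sin(θ/2) = 14.004874/sin(68.4372°) = 15.058762
C = V + |VC|·bis = (-10.3368,-12.2335)
T_A = V + ((C−V)·d_A)·d_A = V + 5.5344·d_A = (-8.4520,1.6439)
T_B = V + ((C−V)·d_B)·d_B = V + 5.5344·d_B = (0.5255,-3.3934)
sweep = 180° − θ = 43.1257°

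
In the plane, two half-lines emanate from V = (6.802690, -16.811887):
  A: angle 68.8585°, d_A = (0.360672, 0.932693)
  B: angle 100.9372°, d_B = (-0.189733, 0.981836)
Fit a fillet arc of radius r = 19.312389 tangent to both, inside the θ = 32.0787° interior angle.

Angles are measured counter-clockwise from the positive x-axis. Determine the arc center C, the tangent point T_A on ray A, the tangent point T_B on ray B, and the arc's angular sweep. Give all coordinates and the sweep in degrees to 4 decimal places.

center=(13.0188,52.8083) T_A=(31.0313,45.8428) T_B=(-5.9428,49.1441) sweep=147.9213

bisector direction at 84.8978° = (0.088932,0.996038)
center distance |VC| = r/sin(θ/2) = 19.312389/sin(16.0393°) = 69.897089
C = V + |VC|·bis = (13.0188,52.8083)
T_A = V + ((C−V)·d_A)·d_A = V + 67.1761·d_A = (31.0313,45.8428)
T_B = V + ((C−V)·d_B)·d_B = V + 67.1761·d_B = (-5.9428,49.1441)
sweep = 180° − θ = 147.9213°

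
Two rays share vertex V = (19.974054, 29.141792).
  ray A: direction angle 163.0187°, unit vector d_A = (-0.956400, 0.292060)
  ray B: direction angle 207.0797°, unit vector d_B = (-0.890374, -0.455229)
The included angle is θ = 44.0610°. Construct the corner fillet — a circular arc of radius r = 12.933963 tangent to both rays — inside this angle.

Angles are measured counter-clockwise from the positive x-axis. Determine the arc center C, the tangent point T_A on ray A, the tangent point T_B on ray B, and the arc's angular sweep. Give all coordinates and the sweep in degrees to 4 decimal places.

bisector direction at 185.0492° = (-0.996119,-0.088011)
center distance |VC| = r/sin(θ/2) = 12.933963/sin(22.0305°) = 34.481363
C = V + |VC|·bis = (-14.3735,26.1070)
T_A = V + ((C−V)·d_A)·d_A = V + 31.9637·d_A = (-10.5960,38.4771)
T_B = V + ((C−V)·d_B)·d_B = V + 31.9637·d_B = (-8.4856,14.5910)
sweep = 180° − θ = 135.9390°

center=(-14.3735,26.1070) T_A=(-10.5960,38.4771) T_B=(-8.4856,14.5910) sweep=135.9390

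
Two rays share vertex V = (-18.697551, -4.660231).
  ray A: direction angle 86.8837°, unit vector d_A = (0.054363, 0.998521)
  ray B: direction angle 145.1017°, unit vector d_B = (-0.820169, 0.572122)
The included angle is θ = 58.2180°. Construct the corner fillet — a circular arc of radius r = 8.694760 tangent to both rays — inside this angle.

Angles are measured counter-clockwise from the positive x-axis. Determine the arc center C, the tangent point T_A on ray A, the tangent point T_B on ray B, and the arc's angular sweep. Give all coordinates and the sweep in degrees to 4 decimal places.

center=(-26.5305,11.4050) T_A=(-17.8486,10.9323) T_B=(-31.5050,4.2738) sweep=121.7820

bisector direction at 115.9927° = (-0.438257,0.898850)
center distance |VC| = r/sin(θ/2) = 8.694760/sin(29.1090°) = 17.873071
C = V + |VC|·bis = (-26.5305,11.4050)
T_A = V + ((C−V)·d_A)·d_A = V + 15.6156·d_A = (-17.8486,10.9323)
T_B = V + ((C−V)·d_B)·d_B = V + 15.6156·d_B = (-31.5050,4.2738)
sweep = 180° − θ = 121.7820°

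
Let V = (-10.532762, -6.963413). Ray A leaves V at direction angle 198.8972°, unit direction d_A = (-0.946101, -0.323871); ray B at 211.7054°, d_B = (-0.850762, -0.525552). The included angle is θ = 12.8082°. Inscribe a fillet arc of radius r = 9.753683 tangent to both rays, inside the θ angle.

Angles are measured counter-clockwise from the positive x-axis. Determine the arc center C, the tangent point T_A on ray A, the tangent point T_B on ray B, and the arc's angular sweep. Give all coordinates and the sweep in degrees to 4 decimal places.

bisector direction at 205.3013° = (-0.904073,-0.427378)
center distance |VC| = r/sin(θ/2) = 9.753683/sin(6.4041°) = 87.445572
C = V + |VC|·bis = (-89.5899,-44.3358)
T_A = V + ((C−V)·d_A)·d_A = V + 86.8999·d_A = (-92.7489,-35.1078)
T_B = V + ((C−V)·d_B)·d_B = V + 86.8999·d_B = (-84.4639,-52.6338)
sweep = 180° − θ = 167.1918°

center=(-89.5899,-44.3358) T_A=(-92.7489,-35.1078) T_B=(-84.4639,-52.6338) sweep=167.1918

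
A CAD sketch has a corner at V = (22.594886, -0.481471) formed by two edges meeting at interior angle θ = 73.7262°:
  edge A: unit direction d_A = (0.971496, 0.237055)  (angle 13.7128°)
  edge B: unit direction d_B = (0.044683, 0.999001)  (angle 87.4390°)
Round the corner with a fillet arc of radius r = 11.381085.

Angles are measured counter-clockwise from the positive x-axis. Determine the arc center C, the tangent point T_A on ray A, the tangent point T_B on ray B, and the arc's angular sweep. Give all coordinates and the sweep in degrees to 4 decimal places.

bisector direction at 50.5759° = (0.635055,0.772467)
center distance |VC| = r/sin(θ/2) = 11.381085/sin(36.8631°) = 18.971476
C = V + |VC|·bis = (34.6428,14.1734)
T_A = V + ((C−V)·d_A)·d_A = V + 15.1785·d_A = (37.3408,3.1167)
T_B = V + ((C−V)·d_B)·d_B = V + 15.1785·d_B = (23.2731,14.6819)
sweep = 180° − θ = 106.2738°

center=(34.6428,14.1734) T_A=(37.3408,3.1167) T_B=(23.2731,14.6819) sweep=106.2738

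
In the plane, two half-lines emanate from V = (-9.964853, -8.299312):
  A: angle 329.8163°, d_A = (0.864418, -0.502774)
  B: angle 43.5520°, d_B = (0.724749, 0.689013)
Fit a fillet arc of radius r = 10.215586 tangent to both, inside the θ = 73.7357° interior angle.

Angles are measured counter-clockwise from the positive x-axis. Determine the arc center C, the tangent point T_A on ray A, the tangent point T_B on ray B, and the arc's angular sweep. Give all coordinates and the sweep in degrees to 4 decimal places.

center=(6.9462,-6.3175) T_A=(1.8101,-15.1480) T_B=(-0.0925,1.0863) sweep=106.2643

bisector direction at 6.6841° = (0.993203,0.116396)
center distance |VC| = r/sin(θ/2) = 10.215586/sin(36.8678°) = 17.026788
C = V + |VC|·bis = (6.9462,-6.3175)
T_A = V + ((C−V)·d_A)·d_A = V + 13.6218·d_A = (1.8101,-15.1480)
T_B = V + ((C−V)·d_B)·d_B = V + 13.6218·d_B = (-0.0925,1.0863)
sweep = 180° − θ = 106.2643°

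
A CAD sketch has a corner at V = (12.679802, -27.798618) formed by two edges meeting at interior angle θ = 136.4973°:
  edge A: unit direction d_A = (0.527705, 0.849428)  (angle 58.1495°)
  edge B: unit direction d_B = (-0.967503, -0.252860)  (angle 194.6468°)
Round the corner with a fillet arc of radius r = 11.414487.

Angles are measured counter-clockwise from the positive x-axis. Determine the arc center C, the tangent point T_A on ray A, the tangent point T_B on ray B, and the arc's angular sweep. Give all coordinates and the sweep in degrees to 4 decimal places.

center=(5.3873,-17.9066) T_A=(15.0831,-23.9301) T_B=(8.2736,-28.9502) sweep=43.5027

bisector direction at 126.3981° = (-0.593393,0.804913)
center distance |VC| = r/sin(θ/2) = 11.414487/sin(68.2486°) = 12.289488
C = V + |VC|·bis = (5.3873,-17.9066)
T_A = V + ((C−V)·d_A)·d_A = V + 4.5542·d_A = (15.0831,-23.9301)
T_B = V + ((C−V)·d_B)·d_B = V + 4.5542·d_B = (8.2736,-28.9502)
sweep = 180° − θ = 43.5027°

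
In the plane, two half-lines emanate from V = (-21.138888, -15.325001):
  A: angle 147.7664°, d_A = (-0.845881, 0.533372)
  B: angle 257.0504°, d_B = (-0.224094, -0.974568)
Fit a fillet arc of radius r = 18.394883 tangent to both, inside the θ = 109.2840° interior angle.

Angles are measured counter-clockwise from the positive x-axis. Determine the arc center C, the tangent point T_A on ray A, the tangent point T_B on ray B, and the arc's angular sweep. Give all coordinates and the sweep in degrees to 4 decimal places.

bisector direction at 202.4084° = (-0.924490,-0.381206)
center distance |VC| = r/sin(θ/2) = 18.394883/sin(54.6420°) = 22.555126
C = V + |VC|·bis = (-41.9909,-23.9231)
T_A = V + ((C−V)·d_A)·d_A = V + 13.0523·d_A = (-32.1796,-8.3633)
T_B = V + ((C−V)·d_B)·d_B = V + 13.0523·d_B = (-24.0638,-28.0453)
sweep = 180° − θ = 70.7160°

center=(-41.9909,-23.9231) T_A=(-32.1796,-8.3633) T_B=(-24.0638,-28.0453) sweep=70.7160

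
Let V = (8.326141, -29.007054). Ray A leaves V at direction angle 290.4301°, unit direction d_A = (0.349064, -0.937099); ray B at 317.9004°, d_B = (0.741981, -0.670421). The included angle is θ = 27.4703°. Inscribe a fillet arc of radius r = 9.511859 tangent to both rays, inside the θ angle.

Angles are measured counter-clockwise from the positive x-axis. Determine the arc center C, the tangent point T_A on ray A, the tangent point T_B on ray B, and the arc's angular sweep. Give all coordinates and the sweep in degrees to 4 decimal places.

bisector direction at 304.1653° = (0.561582,-0.827421)
center distance |VC| = r/sin(θ/2) = 9.511859/sin(13.7352°) = 40.061043
C = V + |VC|·bis = (30.8237,-62.1544)
T_A = V + ((C−V)·d_A)·d_A = V + 38.9154·d_A = (21.9101,-65.4747)
T_B = V + ((C−V)·d_B)·d_B = V + 38.9154·d_B = (37.2006,-55.0968)
sweep = 180° − θ = 152.5297°

center=(30.8237,-62.1544) T_A=(21.9101,-65.4747) T_B=(37.2006,-55.0968) sweep=152.5297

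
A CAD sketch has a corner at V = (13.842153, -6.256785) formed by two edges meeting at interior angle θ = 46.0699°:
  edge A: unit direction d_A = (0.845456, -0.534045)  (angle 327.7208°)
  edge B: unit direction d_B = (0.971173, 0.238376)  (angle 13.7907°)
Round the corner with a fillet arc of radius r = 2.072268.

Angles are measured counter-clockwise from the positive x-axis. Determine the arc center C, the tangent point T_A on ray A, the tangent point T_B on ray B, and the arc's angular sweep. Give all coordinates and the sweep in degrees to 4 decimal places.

bisector direction at 350.7557° = (0.987012,-0.160644)
center distance |VC| = r/sin(θ/2) = 2.072268/sin(23.0349°) = 5.295956
C = V + |VC|·bis = (19.0693,-7.1075)
T_A = V + ((C−V)·d_A)·d_A = V + 4.8737·d_A = (17.9626,-8.8596)
T_B = V + ((C−V)·d_B)·d_B = V + 4.8737·d_B = (18.5753,-5.0950)
sweep = 180° − θ = 133.9301°

center=(19.0693,-7.1075) T_A=(17.9626,-8.8596) T_B=(18.5753,-5.0950) sweep=133.9301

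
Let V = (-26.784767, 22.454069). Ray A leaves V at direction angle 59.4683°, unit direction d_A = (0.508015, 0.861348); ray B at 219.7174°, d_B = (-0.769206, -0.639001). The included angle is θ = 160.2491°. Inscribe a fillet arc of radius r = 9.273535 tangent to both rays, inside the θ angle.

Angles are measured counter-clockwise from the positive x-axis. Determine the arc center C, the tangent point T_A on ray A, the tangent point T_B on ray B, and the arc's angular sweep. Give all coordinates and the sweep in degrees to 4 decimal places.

bisector direction at 139.5928° = (-0.761457,0.648215)
center distance |VC| = r/sin(θ/2) = 9.273535/sin(80.1245°) = 9.413008
C = V + |VC|·bis = (-33.9524,28.5557)
T_A = V + ((C−V)·d_A)·d_A = V + 1.6144·d_A = (-25.9646,23.8446)
T_B = V + ((C−V)·d_B)·d_B = V + 1.6144·d_B = (-28.0266,21.4225)
sweep = 180° − θ = 19.7509°

center=(-33.9524,28.5557) T_A=(-25.9646,23.8446) T_B=(-28.0266,21.4225) sweep=19.7509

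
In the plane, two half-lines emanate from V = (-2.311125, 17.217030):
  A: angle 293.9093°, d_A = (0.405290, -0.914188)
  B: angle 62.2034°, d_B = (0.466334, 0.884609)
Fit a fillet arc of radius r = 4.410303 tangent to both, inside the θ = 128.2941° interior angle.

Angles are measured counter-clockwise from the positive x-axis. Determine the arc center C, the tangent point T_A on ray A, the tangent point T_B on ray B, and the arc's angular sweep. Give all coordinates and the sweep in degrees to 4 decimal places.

bisector direction at 358.0564° = (0.999425,-0.033917)
center distance |VC| = r/sin(θ/2) = 4.410303/sin(64.1470°) = 4.900793
C = V + |VC|·bis = (2.5868,17.0508)
T_A = V + ((C−V)·d_A)·d_A = V + 2.1371·d_A = (-1.4450,15.2634)
T_B = V + ((C−V)·d_B)·d_B = V + 2.1371·d_B = (-1.3145,19.1075)
sweep = 180° − θ = 51.7059°

center=(2.5868,17.0508) T_A=(-1.4450,15.2634) T_B=(-1.3145,19.1075) sweep=51.7059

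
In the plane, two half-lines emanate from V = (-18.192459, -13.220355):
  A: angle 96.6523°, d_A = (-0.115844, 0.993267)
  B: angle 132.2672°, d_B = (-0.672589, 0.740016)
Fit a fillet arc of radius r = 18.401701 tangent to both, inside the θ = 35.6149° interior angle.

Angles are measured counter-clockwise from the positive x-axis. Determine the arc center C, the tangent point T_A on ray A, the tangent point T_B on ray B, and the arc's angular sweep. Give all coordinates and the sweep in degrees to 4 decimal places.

bisector direction at 114.4598° = (-0.414054,0.910252)
center distance |VC| = r/sin(θ/2) = 18.401701/sin(17.8074°) = 60.171849
C = V + |VC|·bis = (-43.1068,41.5512)
T_A = V + ((C−V)·d_A)·d_A = V + 57.2890·d_A = (-24.8290,43.6829)
T_B = V + ((C−V)·d_B)·d_B = V + 57.2890·d_B = (-56.7244,29.1744)
sweep = 180° − θ = 144.3851°

center=(-43.1068,41.5512) T_A=(-24.8290,43.6829) T_B=(-56.7244,29.1744) sweep=144.3851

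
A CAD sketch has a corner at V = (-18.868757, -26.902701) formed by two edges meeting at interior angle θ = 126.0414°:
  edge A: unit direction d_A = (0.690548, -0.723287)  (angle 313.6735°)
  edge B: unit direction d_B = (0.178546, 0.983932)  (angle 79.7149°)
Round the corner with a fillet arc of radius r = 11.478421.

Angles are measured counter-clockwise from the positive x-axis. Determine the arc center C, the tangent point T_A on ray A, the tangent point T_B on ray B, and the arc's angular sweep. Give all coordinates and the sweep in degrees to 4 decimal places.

center=(-6.5315,-23.2027) T_A=(-14.8337,-31.1291) T_B=(-17.8255,-21.1533) sweep=53.9586

bisector direction at 16.6942° = (0.957852,0.287264)
center distance |VC| = r/sin(θ/2) = 11.478421/sin(63.0207°) = 12.880163
C = V + |VC|·bis = (-6.5315,-23.2027)
T_A = V + ((C−V)·d_A)·d_A = V + 5.8433·d_A = (-14.8337,-31.1291)
T_B = V + ((C−V)·d_B)·d_B = V + 5.8433·d_B = (-17.8255,-21.1533)
sweep = 180° − θ = 53.9586°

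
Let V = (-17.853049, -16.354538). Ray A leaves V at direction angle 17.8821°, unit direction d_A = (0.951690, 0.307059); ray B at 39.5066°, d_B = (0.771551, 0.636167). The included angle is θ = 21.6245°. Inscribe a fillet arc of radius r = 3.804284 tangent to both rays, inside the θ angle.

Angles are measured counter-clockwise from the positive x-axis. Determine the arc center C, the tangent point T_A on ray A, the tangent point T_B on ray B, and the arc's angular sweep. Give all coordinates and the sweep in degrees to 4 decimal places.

center=(-0.0639,-6.6175) T_A=(1.1043,-10.2380) T_B=(-2.4840,-3.6823) sweep=158.3755

bisector direction at 28.6944° = (0.877194,0.480137)
center distance |VC| = r/sin(θ/2) = 3.804284/sin(10.8123°) = 20.279637
C = V + |VC|·bis = (-0.0639,-6.6175)
T_A = V + ((C−V)·d_A)·d_A = V + 19.9196·d_A = (1.1043,-10.2380)
T_B = V + ((C−V)·d_B)·d_B = V + 19.9196·d_B = (-2.4840,-3.6823)
sweep = 180° − θ = 158.3755°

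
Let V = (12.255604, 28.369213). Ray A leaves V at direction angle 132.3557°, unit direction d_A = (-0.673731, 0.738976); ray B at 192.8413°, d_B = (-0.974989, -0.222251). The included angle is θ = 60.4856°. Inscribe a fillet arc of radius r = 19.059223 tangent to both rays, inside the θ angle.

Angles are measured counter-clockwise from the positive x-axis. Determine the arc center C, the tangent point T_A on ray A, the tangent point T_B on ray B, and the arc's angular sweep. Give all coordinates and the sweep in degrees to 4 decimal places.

bisector direction at 162.5985° = (-0.954232,0.299066)
center distance |VC| = r/sin(θ/2) = 19.059223/sin(30.2428°) = 37.841039
C = V + |VC|·bis = (-23.8535,39.6862)
T_A = V + ((C−V)·d_A)·d_A = V + 32.6908·d_A = (-9.7692,52.5270)
T_B = V + ((C−V)·d_B)·d_B = V + 32.6908·d_B = (-19.6176,21.1036)
sweep = 180° − θ = 119.5144°

center=(-23.8535,39.6862) T_A=(-9.7692,52.5270) T_B=(-19.6176,21.1036) sweep=119.5144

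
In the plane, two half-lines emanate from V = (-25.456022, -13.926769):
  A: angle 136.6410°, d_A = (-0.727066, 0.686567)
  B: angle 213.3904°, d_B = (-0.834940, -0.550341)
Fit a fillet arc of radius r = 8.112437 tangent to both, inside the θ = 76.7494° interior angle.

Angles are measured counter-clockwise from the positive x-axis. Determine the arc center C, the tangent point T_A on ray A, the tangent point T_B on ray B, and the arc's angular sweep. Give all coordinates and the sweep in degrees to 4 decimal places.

center=(-38.4743,-12.7914) T_A=(-32.9046,-6.8931) T_B=(-34.0097,-19.5648) sweep=103.2506

bisector direction at 175.0157° = (-0.996219,0.086883)
center distance |VC| = r/sin(θ/2) = 8.112437/sin(38.3747°) = 13.067679
C = V + |VC|·bis = (-38.4743,-12.7914)
T_A = V + ((C−V)·d_A)·d_A = V + 10.2446·d_A = (-32.9046,-6.8931)
T_B = V + ((C−V)·d_B)·d_B = V + 10.2446·d_B = (-34.0097,-19.5648)
sweep = 180° − θ = 103.2506°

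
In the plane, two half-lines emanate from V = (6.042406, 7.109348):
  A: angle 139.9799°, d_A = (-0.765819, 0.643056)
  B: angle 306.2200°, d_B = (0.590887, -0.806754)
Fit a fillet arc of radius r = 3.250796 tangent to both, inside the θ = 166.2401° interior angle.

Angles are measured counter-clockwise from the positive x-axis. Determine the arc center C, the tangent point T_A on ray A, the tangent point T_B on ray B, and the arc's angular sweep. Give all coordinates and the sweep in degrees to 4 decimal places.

center=(3.6516,4.8721) T_A=(5.7420,7.3616) T_B=(6.2742,6.7929) sweep=13.7599

bisector direction at 223.0999° = (-0.730163,-0.683273)
center distance |VC| = r/sin(θ/2) = 3.250796/sin(83.1201°) = 3.274374
C = V + |VC|·bis = (3.6516,4.8721)
T_A = V + ((C−V)·d_A)·d_A = V + 0.3922·d_A = (5.7420,7.3616)
T_B = V + ((C−V)·d_B)·d_B = V + 0.3922·d_B = (6.2742,6.7929)
sweep = 180° − θ = 13.7599°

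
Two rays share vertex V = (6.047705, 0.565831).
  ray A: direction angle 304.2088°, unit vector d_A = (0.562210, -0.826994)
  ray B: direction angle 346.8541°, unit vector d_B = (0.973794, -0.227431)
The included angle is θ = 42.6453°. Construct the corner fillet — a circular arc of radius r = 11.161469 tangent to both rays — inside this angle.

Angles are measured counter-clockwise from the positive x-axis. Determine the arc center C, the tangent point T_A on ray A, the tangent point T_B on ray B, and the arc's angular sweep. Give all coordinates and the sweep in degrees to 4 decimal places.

bisector direction at 325.5315° = (0.824437,-0.565954)
center distance |VC| = r/sin(θ/2) = 11.161469/sin(21.3226°) = 30.695462
C = V + |VC|·bis = (31.3542,-16.8064)
T_A = V + ((C−V)·d_A)·d_A = V + 28.5943·d_A = (22.1237,-23.0815)
T_B = V + ((C−V)·d_B)·d_B = V + 28.5943·d_B = (33.8926,-5.9374)
sweep = 180° − θ = 137.3547°

center=(31.3542,-16.8064) T_A=(22.1237,-23.0815) T_B=(33.8926,-5.9374) sweep=137.3547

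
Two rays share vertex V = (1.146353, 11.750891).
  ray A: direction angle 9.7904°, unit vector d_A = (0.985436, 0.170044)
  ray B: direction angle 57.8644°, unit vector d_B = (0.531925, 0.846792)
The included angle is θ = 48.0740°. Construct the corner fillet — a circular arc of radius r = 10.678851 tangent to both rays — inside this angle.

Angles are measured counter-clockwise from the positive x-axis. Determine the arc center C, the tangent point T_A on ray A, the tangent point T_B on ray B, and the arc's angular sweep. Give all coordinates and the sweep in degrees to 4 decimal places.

bisector direction at 33.8274° = (0.830718,0.556693)
center distance |VC| = r/sin(θ/2) = 10.678851/sin(24.0370°) = 26.216932
C = V + |VC|·bis = (22.9252,26.3457)
T_A = V + ((C−V)·d_A)·d_A = V + 23.9435·d_A = (24.7411,15.8223)
T_B = V + ((C−V)·d_B)·d_B = V + 23.9435·d_B = (13.8825,32.0260)
sweep = 180° − θ = 131.9260°

center=(22.9252,26.3457) T_A=(24.7411,15.8223) T_B=(13.8825,32.0260) sweep=131.9260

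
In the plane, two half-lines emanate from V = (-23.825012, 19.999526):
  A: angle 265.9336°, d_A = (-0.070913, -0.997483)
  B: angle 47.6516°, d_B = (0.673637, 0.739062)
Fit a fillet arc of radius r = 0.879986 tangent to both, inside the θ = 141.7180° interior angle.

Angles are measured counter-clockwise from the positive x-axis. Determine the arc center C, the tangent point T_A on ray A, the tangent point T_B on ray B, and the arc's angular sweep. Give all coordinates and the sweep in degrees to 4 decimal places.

bisector direction at 336.7926° = (0.919084,-0.394061)
center distance |VC| = r/sin(θ/2) = 0.879986/sin(70.8590°) = 0.931484
C = V + |VC|·bis = (-22.9689,19.6325)
T_A = V + ((C−V)·d_A)·d_A = V + 0.3054·d_A = (-23.8467,19.6949)
T_B = V + ((C−V)·d_B)·d_B = V + 0.3054·d_B = (-23.6193,20.2253)
sweep = 180° − θ = 38.2820°

center=(-22.9689,19.6325) T_A=(-23.8467,19.6949) T_B=(-23.6193,20.2253) sweep=38.2820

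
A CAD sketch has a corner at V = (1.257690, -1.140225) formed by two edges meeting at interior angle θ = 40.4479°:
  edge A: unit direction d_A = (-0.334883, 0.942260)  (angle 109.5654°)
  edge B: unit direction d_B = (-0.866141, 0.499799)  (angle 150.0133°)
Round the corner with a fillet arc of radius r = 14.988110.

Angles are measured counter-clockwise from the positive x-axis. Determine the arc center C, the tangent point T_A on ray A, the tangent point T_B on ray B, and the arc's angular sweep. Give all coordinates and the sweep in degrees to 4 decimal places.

center=(-26.4894,32.1754) T_A=(-12.3667,37.1947) T_B=(-33.9804,19.1936) sweep=139.5521

bisector direction at 129.7893° = (-0.639967,0.768402)
center distance |VC| = r/sin(θ/2) = 14.988110/sin(20.2239°) = 43.357025
C = V + |VC|·bis = (-26.4894,32.1754)
T_A = V + ((C−V)·d_A)·d_A = V + 40.6840·d_A = (-12.3667,37.1947)
T_B = V + ((C−V)·d_B)·d_B = V + 40.6840·d_B = (-33.9804,19.1936)
sweep = 180° − θ = 139.5521°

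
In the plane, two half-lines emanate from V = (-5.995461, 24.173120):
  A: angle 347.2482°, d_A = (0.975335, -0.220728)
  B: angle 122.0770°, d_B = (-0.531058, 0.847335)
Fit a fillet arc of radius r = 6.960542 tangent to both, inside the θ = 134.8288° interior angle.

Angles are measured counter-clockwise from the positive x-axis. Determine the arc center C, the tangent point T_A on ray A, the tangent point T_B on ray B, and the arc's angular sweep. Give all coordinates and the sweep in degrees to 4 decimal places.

bisector direction at 54.6626° = (0.578390,0.815760)
center distance |VC| = r/sin(θ/2) = 6.960542/sin(67.4144°) = 7.538710
C = V + |VC|·bis = (-1.6351,30.3229)
T_A = V + ((C−V)·d_A)·d_A = V + 2.8953·d_A = (-3.1715,23.5340)
T_B = V + ((C−V)·d_B)·d_B = V + 2.8953·d_B = (-7.5331,26.6264)
sweep = 180° − θ = 45.1712°

center=(-1.6351,30.3229) T_A=(-3.1715,23.5340) T_B=(-7.5331,26.6264) sweep=45.1712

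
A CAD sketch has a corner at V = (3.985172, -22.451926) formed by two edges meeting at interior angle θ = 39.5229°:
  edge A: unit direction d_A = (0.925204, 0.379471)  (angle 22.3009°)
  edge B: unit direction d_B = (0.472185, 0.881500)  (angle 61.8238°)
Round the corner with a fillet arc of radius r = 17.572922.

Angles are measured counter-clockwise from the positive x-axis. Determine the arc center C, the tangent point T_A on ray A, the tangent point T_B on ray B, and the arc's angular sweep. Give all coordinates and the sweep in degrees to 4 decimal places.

center=(42.5721,12.3680) T_A=(49.2405,-3.8905) T_B=(27.0816,20.6657) sweep=140.4771

bisector direction at 42.0623° = (0.742416,0.669939)
center distance |VC| = r/sin(θ/2) = 17.572922/sin(19.7614°) = 51.974779
C = V + |VC|·bis = (42.5721,12.3680)
T_A = V + ((C−V)·d_A)·d_A = V + 48.9139·d_A = (49.2405,-3.8905)
T_B = V + ((C−V)·d_B)·d_B = V + 48.9139·d_B = (27.0816,20.6657)
sweep = 180° − θ = 140.4771°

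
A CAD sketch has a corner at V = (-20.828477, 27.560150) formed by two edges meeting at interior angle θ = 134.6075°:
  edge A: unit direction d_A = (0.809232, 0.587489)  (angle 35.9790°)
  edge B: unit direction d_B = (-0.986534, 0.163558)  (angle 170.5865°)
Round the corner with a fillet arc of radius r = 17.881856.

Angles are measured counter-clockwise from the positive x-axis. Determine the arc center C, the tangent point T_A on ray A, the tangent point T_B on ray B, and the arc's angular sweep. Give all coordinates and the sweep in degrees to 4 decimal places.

bisector direction at 103.2827° = (-0.229757,0.973248)
center distance |VC| = r/sin(θ/2) = 17.881856/sin(67.3037°) = 19.382795
C = V + |VC|·bis = (-25.2818,46.4244)
T_A = V + ((C−V)·d_A)·d_A = V + 7.4788·d_A = (-14.7764,31.9538)
T_B = V + ((C−V)·d_B)·d_B = V + 7.4788·d_B = (-28.2065,28.7834)
sweep = 180° − θ = 45.3925°

center=(-25.2818,46.4244) T_A=(-14.7764,31.9538) T_B=(-28.2065,28.7834) sweep=45.3925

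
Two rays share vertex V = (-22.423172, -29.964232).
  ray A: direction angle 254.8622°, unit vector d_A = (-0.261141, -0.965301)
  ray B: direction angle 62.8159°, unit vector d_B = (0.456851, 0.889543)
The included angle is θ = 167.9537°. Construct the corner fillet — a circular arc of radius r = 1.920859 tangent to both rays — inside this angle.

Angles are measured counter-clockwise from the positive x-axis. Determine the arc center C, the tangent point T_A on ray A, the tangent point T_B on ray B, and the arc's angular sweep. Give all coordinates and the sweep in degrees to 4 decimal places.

center=(-20.6219,-30.6615) T_A=(-22.4761,-30.1599) T_B=(-22.3306,-29.7839) sweep=12.0463

bisector direction at 338.8391° = (0.932570,-0.360989)
center distance |VC| = r/sin(θ/2) = 1.920859/sin(83.9768°) = 1.931522
C = V + |VC|·bis = (-20.6219,-30.6615)
T_A = V + ((C−V)·d_A)·d_A = V + 0.2027·d_A = (-22.4761,-30.1599)
T_B = V + ((C−V)·d_B)·d_B = V + 0.2027·d_B = (-22.3306,-29.7839)
sweep = 180° − θ = 12.0463°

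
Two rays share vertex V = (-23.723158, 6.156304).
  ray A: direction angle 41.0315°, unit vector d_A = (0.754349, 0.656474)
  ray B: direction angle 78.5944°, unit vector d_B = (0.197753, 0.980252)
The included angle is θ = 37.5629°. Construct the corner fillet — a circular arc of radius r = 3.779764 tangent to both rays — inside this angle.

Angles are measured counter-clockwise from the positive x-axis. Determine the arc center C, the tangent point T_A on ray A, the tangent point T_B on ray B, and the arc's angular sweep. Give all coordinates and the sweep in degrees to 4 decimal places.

bisector direction at 59.8130° = (0.502825,0.864388)
center distance |VC| = r/sin(θ/2) = 3.779764/sin(18.7814°) = 11.739885
C = V + |VC|·bis = (-17.8201,16.3041)
T_A = V + ((C−V)·d_A)·d_A = V + 11.1148·d_A = (-15.3387,13.4529)
T_B = V + ((C−V)·d_B)·d_B = V + 11.1148·d_B = (-21.5252,17.0516)
sweep = 180° − θ = 142.4371°

center=(-17.8201,16.3041) T_A=(-15.3387,13.4529) T_B=(-21.5252,17.0516) sweep=142.4371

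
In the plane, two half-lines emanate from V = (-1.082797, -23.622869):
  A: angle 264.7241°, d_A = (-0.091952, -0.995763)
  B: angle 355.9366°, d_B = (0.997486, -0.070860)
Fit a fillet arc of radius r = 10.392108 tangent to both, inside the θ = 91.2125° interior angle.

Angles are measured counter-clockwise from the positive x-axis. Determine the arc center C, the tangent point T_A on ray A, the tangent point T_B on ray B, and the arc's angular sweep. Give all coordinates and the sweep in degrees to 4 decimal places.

center=(8.3297,-34.7098) T_A=(-2.0184,-33.7542) T_B=(9.0661,-24.3438) sweep=88.7875

bisector direction at 310.3304° = (0.647194,-0.762326)
center distance |VC| = r/sin(θ/2) = 10.392108/sin(45.6063°) = 14.543590
C = V + |VC|·bis = (8.3297,-34.7098)
T_A = V + ((C−V)·d_A)·d_A = V + 10.1745·d_A = (-2.0184,-33.7542)
T_B = V + ((C−V)·d_B)·d_B = V + 10.1745·d_B = (9.0661,-24.3438)
sweep = 180° − θ = 88.7875°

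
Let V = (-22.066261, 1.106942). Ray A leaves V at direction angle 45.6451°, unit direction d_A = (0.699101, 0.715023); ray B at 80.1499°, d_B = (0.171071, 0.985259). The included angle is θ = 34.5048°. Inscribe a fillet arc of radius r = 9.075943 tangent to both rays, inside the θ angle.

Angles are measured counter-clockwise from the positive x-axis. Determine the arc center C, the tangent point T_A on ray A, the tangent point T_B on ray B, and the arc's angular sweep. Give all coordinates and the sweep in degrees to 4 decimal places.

center=(-8.1246,28.3485) T_A=(-1.6350,22.0035) T_B=(-17.0667,29.9011) sweep=145.4952

bisector direction at 62.8975° = (0.455584,0.890193)
center distance |VC| = r/sin(θ/2) = 9.075943/sin(17.2524°) = 30.601843
C = V + |VC|·bis = (-8.1246,28.3485)
T_A = V + ((C−V)·d_A)·d_A = V + 29.2250·d_A = (-1.6350,22.0035)
T_B = V + ((C−V)·d_B)·d_B = V + 29.2250·d_B = (-17.0667,29.9011)
sweep = 180° − θ = 145.4952°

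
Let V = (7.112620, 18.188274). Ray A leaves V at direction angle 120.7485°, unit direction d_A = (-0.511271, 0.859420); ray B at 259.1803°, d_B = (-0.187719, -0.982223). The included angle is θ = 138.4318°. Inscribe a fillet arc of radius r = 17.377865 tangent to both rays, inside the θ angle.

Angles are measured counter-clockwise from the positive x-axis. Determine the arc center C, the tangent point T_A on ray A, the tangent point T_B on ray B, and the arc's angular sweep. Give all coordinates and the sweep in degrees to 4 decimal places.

bisector direction at 189.9644° = (-0.984915,-0.173036)
center distance |VC| = r/sin(θ/2) = 17.377865/sin(69.2159°) = 18.587459
C = V + |VC|·bis = (-11.1945,14.9720)
T_A = V + ((C−V)·d_A)·d_A = V + 6.5957·d_A = (3.7404,23.8568)
T_B = V + ((C−V)·d_B)·d_B = V + 6.5957·d_B = (5.8745,11.7098)
sweep = 180° − θ = 41.5682°

center=(-11.1945,14.9720) T_A=(3.7404,23.8568) T_B=(5.8745,11.7098) sweep=41.5682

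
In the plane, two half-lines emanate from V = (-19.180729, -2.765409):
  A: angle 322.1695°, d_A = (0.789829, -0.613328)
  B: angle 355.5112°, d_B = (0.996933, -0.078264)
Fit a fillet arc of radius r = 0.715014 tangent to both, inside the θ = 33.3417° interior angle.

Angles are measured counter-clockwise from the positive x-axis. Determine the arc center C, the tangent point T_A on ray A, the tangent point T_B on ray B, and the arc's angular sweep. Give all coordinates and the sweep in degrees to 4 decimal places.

bisector direction at 338.8404° = (0.932578,-0.360968)
center distance |VC| = r/sin(θ/2) = 0.715014/sin(16.6709°) = 2.492439
C = V + |VC|·bis = (-16.8563,-3.6651)
T_A = V + ((C−V)·d_A)·d_A = V + 2.3877·d_A = (-17.2949,-4.2298)
T_B = V + ((C−V)·d_B)·d_B = V + 2.3877·d_B = (-16.8004,-2.9523)
sweep = 180° − θ = 146.6583°

center=(-16.8563,-3.6651) T_A=(-17.2949,-4.2298) T_B=(-16.8004,-2.9523) sweep=146.6583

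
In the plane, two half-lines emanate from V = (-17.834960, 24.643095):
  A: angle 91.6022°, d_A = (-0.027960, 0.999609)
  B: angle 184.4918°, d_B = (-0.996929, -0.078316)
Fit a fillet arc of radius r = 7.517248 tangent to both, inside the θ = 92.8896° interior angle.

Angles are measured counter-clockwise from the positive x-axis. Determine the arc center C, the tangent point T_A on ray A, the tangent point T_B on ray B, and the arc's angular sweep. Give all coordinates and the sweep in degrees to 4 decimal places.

bisector direction at 138.0470° = (-0.743693,0.668521)
center distance |VC| = r/sin(θ/2) = 7.517248/sin(46.4448°) = 10.372755
C = V + |VC|·bis = (-25.5491,31.5775)
T_A = V + ((C−V)·d_A)·d_A = V + 7.1474·d_A = (-18.0348,31.7877)
T_B = V + ((C−V)·d_B)·d_B = V + 7.1474·d_B = (-24.9604,24.0833)
sweep = 180° − θ = 87.1104°

center=(-25.5491,31.5775) T_A=(-18.0348,31.7877) T_B=(-24.9604,24.0833) sweep=87.1104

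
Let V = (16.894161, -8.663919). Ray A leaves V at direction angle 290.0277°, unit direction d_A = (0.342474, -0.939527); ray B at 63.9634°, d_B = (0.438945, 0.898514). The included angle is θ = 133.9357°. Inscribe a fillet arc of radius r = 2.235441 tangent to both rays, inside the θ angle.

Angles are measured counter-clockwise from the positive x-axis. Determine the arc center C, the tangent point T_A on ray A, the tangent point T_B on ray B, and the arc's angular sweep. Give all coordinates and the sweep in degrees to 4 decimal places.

center=(19.3199,-8.7912) T_A=(17.2196,-9.5568) T_B=(17.3113,-7.8100) sweep=46.0643

bisector direction at 356.9955° = (0.998625,-0.052414)
center distance |VC| = r/sin(θ/2) = 2.235441/sin(66.9678°) = 2.429073
C = V + |VC|·bis = (19.3199,-8.7912)
T_A = V + ((C−V)·d_A)·d_A = V + 0.9504·d_A = (17.2196,-9.5568)
T_B = V + ((C−V)·d_B)·d_B = V + 0.9504·d_B = (17.3113,-7.8100)
sweep = 180° − θ = 46.0643°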